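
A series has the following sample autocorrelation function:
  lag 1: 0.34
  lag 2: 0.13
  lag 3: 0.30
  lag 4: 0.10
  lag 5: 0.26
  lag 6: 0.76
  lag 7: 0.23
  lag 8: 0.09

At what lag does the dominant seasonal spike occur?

The largest autocorrelation is r_6 = 0.76; the remaining lags stay at or below 0.34. The elevated value at lag 1 (0.34), dropping to 0.13 at lag 2, reflects decaying short-term dependence rather than seasonality.
The dominant spike at lag 6 indicates a seasonal period of 6.

6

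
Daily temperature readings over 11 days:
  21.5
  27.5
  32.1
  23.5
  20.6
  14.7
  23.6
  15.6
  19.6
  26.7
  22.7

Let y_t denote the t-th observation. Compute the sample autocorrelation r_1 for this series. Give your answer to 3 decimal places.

Mean ȳ = (21.5 + 27.5 + 32.1 + 23.5 + 20.6 + 14.7 + 23.6 + 15.6 + 19.6 + 26.7 + 22.7)/11 = 22.5545
Numerator Σ_{t=1}^{10}(y_t−ȳ)(y_{t+1}−ȳ) = 57.9407
Denominator Σ(y_t−ȳ)² = 258.4873
r_1 = 57.9407 / 258.4873 = 0.224

0.224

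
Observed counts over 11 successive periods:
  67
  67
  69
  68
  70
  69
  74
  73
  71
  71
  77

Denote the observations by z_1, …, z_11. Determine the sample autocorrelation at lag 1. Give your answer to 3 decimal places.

Mean z̄ = (67 + 67 + 69 + 68 + 70 + 69 + 74 + 73 + 71 + 71 + 77)/11 = 70.5455
Numerator Σ_{t=1}^{10}(z_t−z̄)(z_{t+1}−z̄) = 31.6116
Denominator Σ(z_t−z̄)² = 96.7273
r_1 = 31.6116 / 96.7273 = 0.327

0.327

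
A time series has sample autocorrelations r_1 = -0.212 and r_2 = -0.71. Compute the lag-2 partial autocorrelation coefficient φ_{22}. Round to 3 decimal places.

-0.790

φ_{22} = (r_2 − r_1²) / (1 − r_1²)
r_1² = (-0.212)² = 0.044944
Numerator = -0.71 − 0.0449 = -0.7549; denominator = 1 − 0.0449 = 0.9551
φ_{22} = -0.7549 / 0.9551 = -0.790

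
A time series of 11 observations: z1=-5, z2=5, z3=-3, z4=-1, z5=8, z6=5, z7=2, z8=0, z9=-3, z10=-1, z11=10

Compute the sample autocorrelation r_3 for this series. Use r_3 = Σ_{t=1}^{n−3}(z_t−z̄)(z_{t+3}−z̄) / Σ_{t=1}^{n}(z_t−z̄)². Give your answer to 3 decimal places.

-0.075

Mean z̄ = (-5 + 5 − 3 − 1 + 8 + 5 + 2 + 0 − 3 − 1 + 10)/11 = 1.5455
Numerator Σ_{t=1}^{8}(z_t−z̄)(z_{t+3}−z̄) = -17.8017
Denominator Σ(z_t−z̄)² = 236.7273
r_3 = -17.8017 / 236.7273 = -0.075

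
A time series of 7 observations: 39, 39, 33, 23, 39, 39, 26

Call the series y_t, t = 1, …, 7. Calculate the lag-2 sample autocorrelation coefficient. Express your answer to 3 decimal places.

Mean ȳ = (39 + 39 + 33 + 23 + 39 + 39 + 26)/7 = 34.0000
Deviations from mean: 5.0000, 5.0000, -1.0000, -11.0000, 5.0000, 5.0000, -8.0000
Σ(y_t−ȳ)(y_{t+2}−ȳ) = (-5.0000) + (-55.0000) + (-5.0000) + (-55.0000) + (-40.0000) = -160.0000
Denominator Σ(y_t−ȳ)² = 286.0000
r_2 = -160.0000 / 286.0000 = -0.559

-0.559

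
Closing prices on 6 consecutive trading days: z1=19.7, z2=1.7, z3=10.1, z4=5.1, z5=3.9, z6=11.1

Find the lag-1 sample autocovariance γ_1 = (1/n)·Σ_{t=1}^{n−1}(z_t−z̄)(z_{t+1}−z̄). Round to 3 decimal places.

-14.582

Mean z̄ = (19.7 + 1.7 + 10.1 + 5.1 + 3.9 + 11.1)/6 = 8.6000
Deviations: 11.1000, -6.9000, 1.5000, -3.5000, -4.7000, 2.5000
Σ_{t=1}^{5}(z_t−z̄)(z_{t+1}−z̄) = -87.4900
γ_1 = -87.4900 / 6 = -14.582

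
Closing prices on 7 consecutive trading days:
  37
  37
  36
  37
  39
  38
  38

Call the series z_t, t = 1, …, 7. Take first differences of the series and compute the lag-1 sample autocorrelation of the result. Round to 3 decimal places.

-0.175

First differences Δz: 0, -1, 1, 2, -1, 0
Mean of differences = 0.1667
Numerator Σ(Δz_t−Δz̄)(Δz_{t+1}−Δz̄) = -1.1944
Denominator Σ(Δz_t−Δz̄)² = 6.8333
r_1(Δz) = -1.1944 / 6.8333 = -0.175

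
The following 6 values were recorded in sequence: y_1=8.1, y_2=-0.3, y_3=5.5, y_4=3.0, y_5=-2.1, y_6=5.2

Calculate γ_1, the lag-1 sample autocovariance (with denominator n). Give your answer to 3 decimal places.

-5.830

Mean ȳ = (8.1 − 0.3 + 5.5 + 3.0 − 2.1 + 5.2)/6 = 3.2333
Deviations: 4.8667, -3.5333, 2.2667, -0.2333, -5.3333, 1.9667
Σ_{t=1}^{5}(y_t−ȳ)(y_{t+1}−ȳ) = -34.9778
γ_1 = -34.9778 / 6 = -5.830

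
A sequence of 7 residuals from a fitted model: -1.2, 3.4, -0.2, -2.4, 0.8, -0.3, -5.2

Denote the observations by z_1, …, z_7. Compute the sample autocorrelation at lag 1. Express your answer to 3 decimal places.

-0.104

Mean z̄ = (-1.2 + 3.4 − 0.2 − 2.4 + 0.8 − 0.3 − 5.2)/7 = -0.7286
Deviations from mean: -0.4714, 4.1286, 0.5286, -1.6714, 1.5286, 0.4286, -4.4714
Σ(z_t−z̄)(z_{t+1}−z̄) = (-1.9463) + (2.1822) + (-0.8835) + (-2.5549) + (0.6551) + (-1.9163) = -4.4637
Denominator Σ(z_t−z̄)² = 42.8543
r_1 = -4.4637 / 42.8543 = -0.104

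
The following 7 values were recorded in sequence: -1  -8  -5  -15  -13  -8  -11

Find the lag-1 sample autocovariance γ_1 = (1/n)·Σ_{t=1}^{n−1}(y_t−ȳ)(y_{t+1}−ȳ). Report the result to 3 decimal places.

Mean ȳ = (-1 − 8 − 5 − 15 − 13 − 8 − 11)/7 = -8.7143
Σ_{t=1}^{6}(y_t−ȳ)(y_{t+1}−ȳ) = 7.0612
γ_1 = 7.0612 / 7 = 1.009

1.009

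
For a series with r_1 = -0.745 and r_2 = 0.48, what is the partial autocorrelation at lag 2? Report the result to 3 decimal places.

-0.169

φ_{22} = (r_2 − r_1²) / (1 − r_1²)
r_1² = (-0.745)² = 0.555025
Numerator = 0.48 − 0.5550 = -0.0750; denominator = 1 − 0.5550 = 0.4450
φ_{22} = -0.0750 / 0.4450 = -0.169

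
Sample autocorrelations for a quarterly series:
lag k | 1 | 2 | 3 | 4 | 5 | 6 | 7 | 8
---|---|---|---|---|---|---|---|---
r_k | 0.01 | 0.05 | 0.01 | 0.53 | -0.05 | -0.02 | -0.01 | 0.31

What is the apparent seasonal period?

The largest autocorrelation is r_4 = 0.53, with a weaker echo at lag 8 (0.31); the remaining lags stay at or below 0.05.
The dominant spike at lag 4 indicates a seasonal period of 4.

4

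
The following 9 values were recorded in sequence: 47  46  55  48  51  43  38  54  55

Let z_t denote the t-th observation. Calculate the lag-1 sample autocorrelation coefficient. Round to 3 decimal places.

Mean z̄ = (47 + 46 + 55 + 48 + 51 + 43 + 38 + 54 + 55)/9 = 48.5556
Numerator Σ_{t=1}^{8}(z_t−z̄)(z_{t+1}−z̄) = 5.2469
Denominator Σ(z_t−z̄)² = 270.2222
r_1 = 5.2469 / 270.2222 = 0.019

0.019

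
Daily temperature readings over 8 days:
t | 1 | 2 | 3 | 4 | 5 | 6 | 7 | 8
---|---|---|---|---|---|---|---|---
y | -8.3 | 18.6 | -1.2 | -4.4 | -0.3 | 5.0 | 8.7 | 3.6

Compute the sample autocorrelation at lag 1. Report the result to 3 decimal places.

Mean ȳ = (-8.3 + 18.6 − 1.2 − 4.4 − 0.3 + 5.0 + 8.7 + 3.6)/8 = 2.7125
Deviations from mean: -11.0125, 15.8875, -3.9125, -7.1125, -3.0125, 2.2875, 5.9875, 0.8875
Σ(y_t−ȳ)(y_{t+1}−ȳ) = (-174.9611) + (-62.1598) + (27.8277) + (21.4264) + (-6.8911) + (13.6964) + (5.3139) = -175.7477
Denominator Σ(y_t−ȳ)² = 490.5288
r_1 = -175.7477 / 490.5288 = -0.358

-0.358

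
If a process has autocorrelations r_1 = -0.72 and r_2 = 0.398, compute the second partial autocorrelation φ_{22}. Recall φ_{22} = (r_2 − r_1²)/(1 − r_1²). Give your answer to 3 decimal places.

φ_{22} = (r_2 − r_1²) / (1 − r_1²)
r_1² = (-0.72)² = 0.5184
Numerator = 0.398 − 0.5184 = -0.1204; denominator = 1 − 0.5184 = 0.4816
φ_{22} = -0.1204 / 0.4816 = -0.250

-0.250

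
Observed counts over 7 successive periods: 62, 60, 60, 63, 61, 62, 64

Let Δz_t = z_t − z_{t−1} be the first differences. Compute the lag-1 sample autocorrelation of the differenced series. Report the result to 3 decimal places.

-0.318

First differences Δz: -2, 0, 3, -2, 1, 2
Mean of differences = 0.3333
Numerator Σ(Δz_t−Δz̄)(Δz_{t+1}−Δz̄) = -6.7778
Denominator Σ(Δz_t−Δz̄)² = 21.3333
r_1(Δz) = -6.7778 / 21.3333 = -0.318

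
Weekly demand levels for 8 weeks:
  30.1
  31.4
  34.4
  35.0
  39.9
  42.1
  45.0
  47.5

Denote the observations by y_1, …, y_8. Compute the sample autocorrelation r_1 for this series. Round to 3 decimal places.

0.640

Mean ȳ = (30.1 + 31.4 + 34.4 + 35.0 + 39.9 + 42.1 + 45.0 + 47.5)/8 = 38.1750
Deviations from mean: -8.0750, -6.7750, -3.7750, -3.1750, 1.7250, 3.9250, 6.8250, 9.3250
Numerator Σ_{t=1}^{7}(y_t−ȳ)(y_{t+1}−ȳ) = 183.9944
Denominator Σ(y_t−ȳ)² = 287.3550
r_1 = 183.9944 / 287.3550 = 0.640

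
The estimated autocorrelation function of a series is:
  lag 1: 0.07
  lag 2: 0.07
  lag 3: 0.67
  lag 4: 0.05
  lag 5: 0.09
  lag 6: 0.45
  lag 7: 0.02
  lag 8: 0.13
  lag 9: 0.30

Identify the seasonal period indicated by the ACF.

3

The largest autocorrelation is r_3 = 0.67, with weaker echoes at lags 6 (0.45) and 9 (0.30); the remaining lags stay at or below 0.13.
The dominant spike at lag 3 indicates a seasonal period of 3.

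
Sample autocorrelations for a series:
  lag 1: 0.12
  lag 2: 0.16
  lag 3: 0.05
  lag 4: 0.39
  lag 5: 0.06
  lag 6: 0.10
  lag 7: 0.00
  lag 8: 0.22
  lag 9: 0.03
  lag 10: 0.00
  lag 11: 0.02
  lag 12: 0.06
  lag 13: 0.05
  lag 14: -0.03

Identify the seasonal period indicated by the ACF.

4

The largest autocorrelation is r_4 = 0.39, with a weaker echo at lag 8 (0.22); the remaining lags stay at or below 0.16.
The dominant spike at lag 4 indicates a seasonal period of 4.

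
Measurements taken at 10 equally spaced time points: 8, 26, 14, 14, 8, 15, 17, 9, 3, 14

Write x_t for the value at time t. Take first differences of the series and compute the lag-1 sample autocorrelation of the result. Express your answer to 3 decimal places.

-0.340

First differences Δx: 18, -12, 0, -6, 7, 2, -8, -6, 11
Mean of differences = 0.6667
Numerator Σ(Δx_t−Δx̄)(Δx_{t+1}−Δx̄) = -263.1111
Denominator Σ(Δx_t−Δx̄)² = 774.0000
r_1(Δx) = -263.1111 / 774.0000 = -0.340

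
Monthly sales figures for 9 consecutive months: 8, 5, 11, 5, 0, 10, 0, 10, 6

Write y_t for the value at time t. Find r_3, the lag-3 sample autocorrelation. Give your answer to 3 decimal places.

0.047

Mean ȳ = (8 + 5 + 11 + 5 + 0 + 10 + 0 + 10 + 6)/9 = 6.1111
Numerator Σ_{t=1}^{6}(y_t−ȳ)(y_{t+3}−ȳ) = 6.2963
Denominator Σ(y_t−ȳ)² = 134.8889
r_3 = 6.2963 / 134.8889 = 0.047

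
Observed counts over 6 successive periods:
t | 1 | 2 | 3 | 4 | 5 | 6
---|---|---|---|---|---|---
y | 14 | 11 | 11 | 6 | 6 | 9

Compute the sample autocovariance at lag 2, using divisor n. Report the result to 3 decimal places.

-0.333

Mean ȳ = (14 + 11 + 11 + 6 + 6 + 9)/6 = 9.5000
Deviations: 4.5000, 1.5000, 1.5000, -3.5000, -3.5000, -0.5000
Σ_{t=1}^{4}(y_t−ȳ)(y_{t+2}−ȳ) = -2.0000
γ_2 = -2.0000 / 6 = -0.333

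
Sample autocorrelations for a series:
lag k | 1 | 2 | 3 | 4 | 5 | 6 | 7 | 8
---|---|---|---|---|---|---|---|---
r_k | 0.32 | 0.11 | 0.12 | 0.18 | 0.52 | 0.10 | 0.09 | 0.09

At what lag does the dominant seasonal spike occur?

5

The largest autocorrelation is r_5 = 0.52; the remaining lags stay at or below 0.32. The elevated value at lag 1 (0.32), dropping to 0.11 at lag 2, reflects decaying short-term dependence rather than seasonality.
The dominant spike at lag 5 indicates a seasonal period of 5.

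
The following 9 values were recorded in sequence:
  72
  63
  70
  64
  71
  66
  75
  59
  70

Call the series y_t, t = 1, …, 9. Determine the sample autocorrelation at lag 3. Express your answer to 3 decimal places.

-0.457

Mean ȳ = (72 + 63 + 70 + 64 + 71 + 66 + 75 + 59 + 70)/9 = 67.7778
Numerator Σ_{t=1}^{6}(y_t−ȳ)(y_{t+3}−ȳ) = -94.8148
Denominator Σ(y_t−ȳ)² = 207.5556
r_3 = -94.8148 / 207.5556 = -0.457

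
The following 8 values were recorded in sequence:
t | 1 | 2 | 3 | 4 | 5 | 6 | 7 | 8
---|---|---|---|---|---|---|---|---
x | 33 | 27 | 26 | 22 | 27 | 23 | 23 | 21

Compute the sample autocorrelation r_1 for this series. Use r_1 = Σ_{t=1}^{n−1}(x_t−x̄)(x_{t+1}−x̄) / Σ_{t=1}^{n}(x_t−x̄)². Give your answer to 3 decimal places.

0.165

Mean x̄ = (33 + 27 + 26 + 22 + 27 + 23 + 23 + 21)/8 = 25.2500
Deviations from mean: 7.7500, 1.7500, 0.7500, -3.2500, 1.7500, -2.2500, -2.2500, -4.2500
Numerator Σ_{t=1}^{7}(x_t−x̄)(x_{t+1}−x̄) = 17.4375
Denominator Σ(x_t−x̄)² = 105.5000
r_1 = 17.4375 / 105.5000 = 0.165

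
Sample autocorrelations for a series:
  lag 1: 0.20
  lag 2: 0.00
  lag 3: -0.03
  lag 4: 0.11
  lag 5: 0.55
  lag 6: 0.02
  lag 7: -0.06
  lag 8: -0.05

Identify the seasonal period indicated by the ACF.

The largest autocorrelation is r_5 = 0.55; the remaining lags stay at or below 0.20. The elevated value at lag 1 (0.20), dropping to 0.00 at lag 2, reflects decaying short-term dependence rather than seasonality.
The dominant spike at lag 5 indicates a seasonal period of 5.

5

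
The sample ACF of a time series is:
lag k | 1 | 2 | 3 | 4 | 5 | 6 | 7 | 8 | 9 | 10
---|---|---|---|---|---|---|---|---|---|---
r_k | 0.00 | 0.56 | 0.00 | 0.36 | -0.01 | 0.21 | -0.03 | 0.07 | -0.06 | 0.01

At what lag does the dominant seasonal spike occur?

2

The largest autocorrelation is r_2 = 0.56, with weaker echoes at lags 4 (0.36) and 6 (0.21); the remaining lags stay at or below 0.07.
The dominant spike at lag 2 indicates a seasonal period of 2.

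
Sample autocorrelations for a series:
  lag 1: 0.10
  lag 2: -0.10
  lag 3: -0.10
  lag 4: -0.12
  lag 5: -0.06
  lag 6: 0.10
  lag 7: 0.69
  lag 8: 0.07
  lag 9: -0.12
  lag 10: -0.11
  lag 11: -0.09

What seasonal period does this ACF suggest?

7

The largest autocorrelation is r_7 = 0.69; the remaining lags stay at or below 0.10.
The dominant spike at lag 7 indicates a seasonal period of 7.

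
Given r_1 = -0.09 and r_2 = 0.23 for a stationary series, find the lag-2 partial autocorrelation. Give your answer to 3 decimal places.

φ_{22} = (r_2 − r_1²) / (1 − r_1²)
r_1² = (-0.09)² = 0.0081
Numerator = 0.23 − 0.0081 = 0.2219; denominator = 1 − 0.0081 = 0.9919
φ_{22} = 0.2219 / 0.9919 = 0.224

0.224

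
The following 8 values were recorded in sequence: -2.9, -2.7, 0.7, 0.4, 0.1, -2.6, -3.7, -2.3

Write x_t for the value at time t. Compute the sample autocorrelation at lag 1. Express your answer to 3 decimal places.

0.420

Mean x̄ = (-2.9 − 2.7 + 0.7 + 0.4 + 0.1 − 2.6 − 3.7 − 2.3)/8 = -1.6250
Deviations from mean: -1.2750, -1.0750, 2.3250, 2.0250, 1.7250, -0.9750, -2.0750, -0.6750
Numerator Σ_{t=1}^{7}(x_t−x̄)(x_{t+1}−x̄) = 8.8144
Denominator Σ(x_t−x̄)² = 20.9750
r_1 = 8.8144 / 20.9750 = 0.420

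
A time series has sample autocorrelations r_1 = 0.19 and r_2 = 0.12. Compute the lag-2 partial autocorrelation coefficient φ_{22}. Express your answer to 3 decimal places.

0.087

φ_{22} = (r_2 − r_1²) / (1 − r_1²)
r_1² = (0.19)² = 0.0361
Numerator = 0.12 − 0.0361 = 0.0839; denominator = 1 − 0.0361 = 0.9639
φ_{22} = 0.0839 / 0.9639 = 0.087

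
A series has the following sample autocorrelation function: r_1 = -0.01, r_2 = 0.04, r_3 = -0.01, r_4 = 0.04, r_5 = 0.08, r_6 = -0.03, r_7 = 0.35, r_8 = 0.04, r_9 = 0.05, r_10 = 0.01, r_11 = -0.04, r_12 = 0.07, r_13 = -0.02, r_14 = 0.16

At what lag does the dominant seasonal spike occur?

7

The largest autocorrelation is r_7 = 0.35, with a weaker echo at lag 14 (0.16); the remaining lags stay at or below 0.08.
The dominant spike at lag 7 indicates a seasonal period of 7.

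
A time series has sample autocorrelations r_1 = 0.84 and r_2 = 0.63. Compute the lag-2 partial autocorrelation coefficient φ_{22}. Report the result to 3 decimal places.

-0.257

φ_{22} = (r_2 − r_1²) / (1 − r_1²)
r_1² = (0.84)² = 0.7056
Numerator = 0.63 − 0.7056 = -0.0756; denominator = 1 − 0.7056 = 0.2944
φ_{22} = -0.0756 / 0.2944 = -0.257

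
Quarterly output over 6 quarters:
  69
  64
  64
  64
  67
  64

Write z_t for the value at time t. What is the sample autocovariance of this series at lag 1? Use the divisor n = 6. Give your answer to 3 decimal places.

-0.963

Mean z̄ = (69 + 64 + 64 + 64 + 67 + 64)/6 = 65.3333
Σ_{t=1}^{5}(z_t−z̄)(z_{t+1}−z̄) = -5.7778
γ_1 = -5.7778 / 6 = -0.963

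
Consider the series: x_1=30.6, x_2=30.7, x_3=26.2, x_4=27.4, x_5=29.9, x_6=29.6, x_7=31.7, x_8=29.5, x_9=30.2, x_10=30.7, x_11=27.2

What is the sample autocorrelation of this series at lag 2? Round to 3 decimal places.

Mean x̄ = (30.6 + 30.7 + 26.2 + 27.4 + 29.9 + 29.6 + 31.7 + 29.5 + 30.2 + 30.7 + 27.2)/11 = 29.4273
Numerator Σ_{t=1}^{9}(x_t−x̄)(x_{t+2}−x̄) = -7.0260
Denominator Σ(x_t−x̄)² = 30.1218
r_2 = -7.0260 / 30.1218 = -0.233

-0.233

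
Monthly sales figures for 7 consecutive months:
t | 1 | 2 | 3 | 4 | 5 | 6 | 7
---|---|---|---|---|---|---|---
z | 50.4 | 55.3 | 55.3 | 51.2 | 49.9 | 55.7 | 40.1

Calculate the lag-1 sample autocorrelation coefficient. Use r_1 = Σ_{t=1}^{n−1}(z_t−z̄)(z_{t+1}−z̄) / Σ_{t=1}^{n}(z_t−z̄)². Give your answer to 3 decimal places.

-0.231

Mean z̄ = (50.4 + 55.3 + 55.3 + 51.2 + 49.9 + 55.7 + 40.1)/7 = 51.1286
Deviations from mean: -0.7286, 4.1714, 4.1714, 0.0714, -1.2286, 4.5714, -11.0286
Numerator Σ_{t=1}^{6}(z_t−z̄)(z_{t+1}−z̄) = -41.4608
Denominator Σ(z_t−z̄)² = 179.3743
r_1 = -41.4608 / 179.3743 = -0.231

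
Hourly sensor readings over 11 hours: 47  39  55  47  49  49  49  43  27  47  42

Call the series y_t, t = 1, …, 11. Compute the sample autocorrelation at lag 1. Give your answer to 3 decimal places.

-0.049

Mean ȳ = (47 + 39 + 55 + 47 + 49 + 49 + 49 + 43 + 27 + 47 + 42)/11 = 44.9091
Numerator Σ_{t=1}^{10}(y_t−ȳ)(y_{t+1}−ȳ) = -26.0083
Denominator Σ(y_t−ȳ)² = 532.9091
r_1 = -26.0083 / 532.9091 = -0.049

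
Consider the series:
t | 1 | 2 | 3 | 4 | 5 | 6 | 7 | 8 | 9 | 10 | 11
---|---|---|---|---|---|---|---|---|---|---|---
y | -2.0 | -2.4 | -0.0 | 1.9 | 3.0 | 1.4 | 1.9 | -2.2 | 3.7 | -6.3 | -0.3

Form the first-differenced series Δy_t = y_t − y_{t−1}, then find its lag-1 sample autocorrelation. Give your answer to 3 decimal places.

First differences Δy: -0.4, 2.4, 1.9, 1.1, -1.6, 0.5, -4.1, 5.9, -10.0, 6.0
Mean of differences = 0.1700
Numerator Σ(Δy_t−Δȳ)(Δy_{t+1}−Δȳ) = -141.4759
Denominator Σ(Δy_t−Δȳ)² = 200.8810
r_1(Δy) = -141.4759 / 200.8810 = -0.704

-0.704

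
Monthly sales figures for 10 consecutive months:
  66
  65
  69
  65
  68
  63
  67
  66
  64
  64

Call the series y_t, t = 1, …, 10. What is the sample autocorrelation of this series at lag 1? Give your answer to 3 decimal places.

Mean ȳ = (66 + 65 + 69 + 65 + 68 + 63 + 67 + 66 + 64 + 64)/10 = 65.7000
Numerator Σ_{t=1}^{9}(y_t−ȳ)(y_{t+1}−ȳ) = -13.3900
Denominator Σ(y_t−ȳ)² = 32.1000
r_1 = -13.3900 / 32.1000 = -0.417

-0.417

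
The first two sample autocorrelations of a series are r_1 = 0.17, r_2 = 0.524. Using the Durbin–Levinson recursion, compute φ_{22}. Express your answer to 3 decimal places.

0.510

φ_{22} = (r_2 − r_1²) / (1 − r_1²)
r_1² = (0.17)² = 0.0289
Numerator = 0.524 − 0.0289 = 0.4951; denominator = 1 − 0.0289 = 0.9711
φ_{22} = 0.4951 / 0.9711 = 0.510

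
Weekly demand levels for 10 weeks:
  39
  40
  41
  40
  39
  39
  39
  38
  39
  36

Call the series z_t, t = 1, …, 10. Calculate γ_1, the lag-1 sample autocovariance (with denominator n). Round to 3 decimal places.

0.400

Mean z̄ = (39 + 40 + 41 + 40 + 39 + 39 + 39 + 38 + 39 + 36)/10 = 39.0000
Σ_{t=1}^{9}(z_t−z̄)(z_{t+1}−z̄) = 4.0000
γ_1 = 4.0000 / 10 = 0.400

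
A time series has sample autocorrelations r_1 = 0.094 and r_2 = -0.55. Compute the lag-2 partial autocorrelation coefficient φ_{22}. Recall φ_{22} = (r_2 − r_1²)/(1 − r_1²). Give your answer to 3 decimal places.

φ_{22} = (r_2 − r_1²) / (1 − r_1²)
r_1² = (0.094)² = 0.008836
Numerator = -0.55 − 0.0088 = -0.5588; denominator = 1 − 0.0088 = 0.9912
φ_{22} = -0.5588 / 0.9912 = -0.564

-0.564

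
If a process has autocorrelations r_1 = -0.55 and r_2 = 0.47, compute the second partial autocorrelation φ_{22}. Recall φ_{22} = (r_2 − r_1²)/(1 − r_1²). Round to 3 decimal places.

0.240

φ_{22} = (r_2 − r_1²) / (1 − r_1²)
r_1² = (-0.55)² = 0.3025
Numerator = 0.47 − 0.3025 = 0.1675; denominator = 1 − 0.3025 = 0.6975
φ_{22} = 0.1675 / 0.6975 = 0.240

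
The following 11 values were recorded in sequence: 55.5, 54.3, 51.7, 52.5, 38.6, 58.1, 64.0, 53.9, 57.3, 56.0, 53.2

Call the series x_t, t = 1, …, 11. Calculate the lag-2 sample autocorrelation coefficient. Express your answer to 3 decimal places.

Mean x̄ = (55.5 + 54.3 + 51.7 + 52.5 + 38.6 + 58.1 + 64.0 + 53.9 + 57.3 + 56.0 + 53.2)/11 = 54.1000
Numerator Σ_{t=1}^{9}(x_t−x̄)(x_{t+2}−x̄) = -98.7100
Denominator Σ(x_t−x̄)² = 379.2800
r_2 = -98.7100 / 379.2800 = -0.260

-0.260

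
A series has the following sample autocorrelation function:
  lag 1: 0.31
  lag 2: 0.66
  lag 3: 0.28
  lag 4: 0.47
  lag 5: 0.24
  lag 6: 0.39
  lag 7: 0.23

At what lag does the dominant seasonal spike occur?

The largest autocorrelation is r_2 = 0.66, with weaker echoes at lags 4 (0.47) and 6 (0.39); the remaining lags stay at or below 0.31.
The dominant spike at lag 2 indicates a seasonal period of 2.

2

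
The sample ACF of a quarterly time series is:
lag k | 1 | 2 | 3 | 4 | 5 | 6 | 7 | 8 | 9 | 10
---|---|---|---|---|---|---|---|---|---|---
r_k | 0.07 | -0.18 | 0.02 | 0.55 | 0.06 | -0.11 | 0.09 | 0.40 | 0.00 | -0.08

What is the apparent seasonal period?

The largest autocorrelation is r_4 = 0.55, with a weaker echo at lag 8 (0.40); the remaining lags stay at or below 0.09.
The dominant spike at lag 4 indicates a seasonal period of 4.

4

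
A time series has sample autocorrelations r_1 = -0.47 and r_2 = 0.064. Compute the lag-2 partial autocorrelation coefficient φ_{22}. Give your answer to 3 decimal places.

-0.201

φ_{22} = (r_2 − r_1²) / (1 − r_1²)
r_1² = (-0.47)² = 0.2209
Numerator = 0.064 − 0.2209 = -0.1569; denominator = 1 − 0.2209 = 0.7791
φ_{22} = -0.1569 / 0.7791 = -0.201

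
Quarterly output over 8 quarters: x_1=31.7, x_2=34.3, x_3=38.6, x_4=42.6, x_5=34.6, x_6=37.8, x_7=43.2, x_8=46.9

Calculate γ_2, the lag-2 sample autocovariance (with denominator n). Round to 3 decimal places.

Mean x̄ = (31.7 + 34.3 + 38.6 + 42.6 + 34.6 + 37.8 + 43.2 + 46.9)/8 = 38.7125
Deviations: -7.0125, -4.4125, -0.1125, 3.8875, -4.1125, -0.9125, 4.4875, 8.1875
Σ_{t=1}^{6}(x_t−x̄)(x_{t+2}−x̄) = -45.3753
γ_2 = -45.3753 / 8 = -5.672

-5.672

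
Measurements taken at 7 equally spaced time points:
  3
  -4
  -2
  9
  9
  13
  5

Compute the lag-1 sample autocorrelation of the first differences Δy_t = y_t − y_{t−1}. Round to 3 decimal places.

First differences Δy: -7, 2, 11, 0, 4, -8
Mean of differences = 0.3333
Numerator Σ(Δy_t−Δȳ)(Δy_{t+1}−Δȳ) = -29.7778
Denominator Σ(Δy_t−Δȳ)² = 253.3333
r_1(Δy) = -29.7778 / 253.3333 = -0.118

-0.118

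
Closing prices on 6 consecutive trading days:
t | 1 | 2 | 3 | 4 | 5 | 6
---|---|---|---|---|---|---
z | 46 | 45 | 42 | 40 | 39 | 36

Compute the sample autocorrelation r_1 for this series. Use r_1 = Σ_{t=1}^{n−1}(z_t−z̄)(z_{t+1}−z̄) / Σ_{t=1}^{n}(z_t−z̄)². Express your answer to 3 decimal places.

0.480

Mean z̄ = (46 + 45 + 42 + 40 + 39 + 36)/6 = 41.3333
Deviations from mean: 4.6667, 3.6667, 0.6667, -1.3333, -2.3333, -5.3333
Numerator Σ_{t=1}^{5}(z_t−z̄)(z_{t+1}−z̄) = 34.2222
Denominator Σ(z_t−z̄)² = 71.3333
r_1 = 34.2222 / 71.3333 = 0.480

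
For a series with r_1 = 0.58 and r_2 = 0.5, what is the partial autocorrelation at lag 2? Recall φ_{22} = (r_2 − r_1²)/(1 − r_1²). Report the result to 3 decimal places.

0.247

φ_{22} = (r_2 − r_1²) / (1 − r_1²)
r_1² = (0.58)² = 0.3364
Numerator = 0.5 − 0.3364 = 0.1636; denominator = 1 − 0.3364 = 0.6636
φ_{22} = 0.1636 / 0.6636 = 0.247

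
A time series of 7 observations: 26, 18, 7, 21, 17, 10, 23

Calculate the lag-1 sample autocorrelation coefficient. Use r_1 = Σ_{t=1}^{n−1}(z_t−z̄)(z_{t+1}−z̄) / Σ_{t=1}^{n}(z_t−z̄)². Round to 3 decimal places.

Mean z̄ = (26 + 18 + 7 + 21 + 17 + 10 + 23)/7 = 17.4286
Numerator Σ_{t=1}^{6}(z_t−z̄)(z_{t+1}−z̄) = -78.0408
Denominator Σ(z_t−z̄)² = 281.7143
r_1 = -78.0408 / 281.7143 = -0.277

-0.277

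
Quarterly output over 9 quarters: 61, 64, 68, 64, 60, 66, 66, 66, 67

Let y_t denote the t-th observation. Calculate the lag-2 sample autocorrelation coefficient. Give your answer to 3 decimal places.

Mean ȳ = (61 + 64 + 68 + 64 + 60 + 66 + 66 + 66 + 67)/9 = 64.6667
Numerator Σ_{t=1}^{7}(y_t−ȳ)(y_{t+2}−ȳ) = -29.5556
Denominator Σ(y_t−ȳ)² = 58.0000
r_2 = -29.5556 / 58.0000 = -0.510

-0.510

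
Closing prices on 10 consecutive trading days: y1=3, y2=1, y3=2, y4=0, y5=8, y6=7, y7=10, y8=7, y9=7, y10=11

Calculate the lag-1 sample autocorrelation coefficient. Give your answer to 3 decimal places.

Mean ȳ = (3 + 1 + 2 + 0 + 8 + 7 + 10 + 7 + 7 + 11)/10 = 5.6000
Numerator Σ_{t=1}^{9}(y_t−ȳ)(y_{t+1}−ȳ) = 60.4400
Denominator Σ(y_t−ȳ)² = 132.4000
r_1 = 60.4400 / 132.4000 = 0.456

0.456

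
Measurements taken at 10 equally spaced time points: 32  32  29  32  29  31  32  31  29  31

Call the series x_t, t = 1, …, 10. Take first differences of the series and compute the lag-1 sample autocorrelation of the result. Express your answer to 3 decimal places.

First differences Δx: 0, -3, 3, -3, 2, 1, -1, -2, 2
Mean of differences = -0.1111
Numerator Σ(Δx_t−Δx̄)(Δx_{t+1}−Δx̄) = -25.3457
Denominator Σ(Δx_t−Δx̄)² = 40.8889
r_1(Δx) = -25.3457 / 40.8889 = -0.620

-0.620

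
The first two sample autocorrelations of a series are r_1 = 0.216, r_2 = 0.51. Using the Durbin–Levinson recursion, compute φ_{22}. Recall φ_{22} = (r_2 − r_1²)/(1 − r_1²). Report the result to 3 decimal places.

φ_{22} = (r_2 − r_1²) / (1 − r_1²)
r_1² = (0.216)² = 0.046656
Numerator = 0.51 − 0.0467 = 0.4633; denominator = 1 − 0.0467 = 0.9533
φ_{22} = 0.4633 / 0.9533 = 0.486

0.486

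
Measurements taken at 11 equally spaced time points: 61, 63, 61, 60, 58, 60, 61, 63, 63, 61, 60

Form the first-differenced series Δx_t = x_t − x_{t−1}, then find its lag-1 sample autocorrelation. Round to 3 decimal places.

0.067

First differences Δx: 2, -2, -1, -2, 2, 1, 2, 0, -2, -1
Mean of differences = -0.1000
Numerator Σ(Δx_t−Δx̄)(Δx_{t+1}−Δx̄) = 1.7900
Denominator Σ(Δx_t−Δx̄)² = 26.9000
r_1(Δx) = 1.7900 / 26.9000 = 0.067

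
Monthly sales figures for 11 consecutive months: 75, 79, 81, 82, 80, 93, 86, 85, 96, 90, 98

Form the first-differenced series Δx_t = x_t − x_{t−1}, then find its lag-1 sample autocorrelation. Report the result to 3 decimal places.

First differences Δx: 4, 2, 1, -2, 13, -7, -1, 11, -6, 8
Mean of differences = 2.3000
Numerator Σ(Δx_t−Δx̄)(Δx_{t+1}−Δx̄) = -257.5900
Denominator Σ(Δx_t−Δx̄)² = 412.1000
r_1(Δx) = -257.5900 / 412.1000 = -0.625

-0.625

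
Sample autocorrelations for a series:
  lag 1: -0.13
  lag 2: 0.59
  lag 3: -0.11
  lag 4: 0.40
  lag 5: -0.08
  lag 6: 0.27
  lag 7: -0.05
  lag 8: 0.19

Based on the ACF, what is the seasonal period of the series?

2

The largest autocorrelation is r_2 = 0.59, with weaker echoes at lags 4 (0.40), 6 (0.27) and 8 (0.19); the remaining lags stay at or below -0.05.
The dominant spike at lag 2 indicates a seasonal period of 2.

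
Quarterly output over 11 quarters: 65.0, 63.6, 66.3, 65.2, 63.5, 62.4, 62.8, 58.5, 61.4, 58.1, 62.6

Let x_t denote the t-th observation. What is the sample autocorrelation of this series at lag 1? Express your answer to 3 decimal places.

0.413

Mean x̄ = (65.0 + 63.6 + 66.3 + 65.2 + 63.5 + 62.4 + 62.8 + 58.5 + 61.4 + 58.1 + 62.6)/11 = 62.6727
Numerator Σ_{t=1}^{10}(x_t−x̄)(x_{t+1}−x̄) = 27.4511
Denominator Σ(x_t−x̄)² = 66.5418
r_1 = 27.4511 / 66.5418 = 0.413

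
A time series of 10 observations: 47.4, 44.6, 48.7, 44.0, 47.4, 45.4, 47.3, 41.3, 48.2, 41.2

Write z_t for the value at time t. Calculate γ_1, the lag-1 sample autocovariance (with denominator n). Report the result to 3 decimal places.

Mean z̄ = (47.4 + 44.6 + 48.7 + 44.0 + 47.4 + 45.4 + 47.3 + 41.3 + 48.2 + 41.2)/10 = 45.5500
Σ_{t=1}^{9}(z_t−z̄)(z_{t+1}−z̄) = -43.2675
γ_1 = -43.2675 / 10 = -4.327

-4.327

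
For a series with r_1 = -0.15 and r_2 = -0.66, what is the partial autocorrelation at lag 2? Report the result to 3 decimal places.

-0.698

φ_{22} = (r_2 − r_1²) / (1 − r_1²)
r_1² = (-0.15)² = 0.0225
Numerator = -0.66 − 0.0225 = -0.6825; denominator = 1 − 0.0225 = 0.9775
φ_{22} = -0.6825 / 0.9775 = -0.698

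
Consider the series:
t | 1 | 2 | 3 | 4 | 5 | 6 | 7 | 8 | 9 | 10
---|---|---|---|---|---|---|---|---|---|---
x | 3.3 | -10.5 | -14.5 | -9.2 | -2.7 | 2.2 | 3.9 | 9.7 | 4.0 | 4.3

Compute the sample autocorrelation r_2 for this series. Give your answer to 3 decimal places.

0.220

Mean x̄ = (3.3 − 10.5 − 14.5 − 9.2 − 2.7 + 2.2 + 3.9 + 9.7 + 4.0 + 4.3)/10 = -0.9500
Numerator Σ_{t=1}^{8}(x_t−x̄)(x_{t+2}−x̄) = 123.9050
Denominator Σ(x_t−x̄)² = 562.9250
r_2 = 123.9050 / 562.9250 = 0.220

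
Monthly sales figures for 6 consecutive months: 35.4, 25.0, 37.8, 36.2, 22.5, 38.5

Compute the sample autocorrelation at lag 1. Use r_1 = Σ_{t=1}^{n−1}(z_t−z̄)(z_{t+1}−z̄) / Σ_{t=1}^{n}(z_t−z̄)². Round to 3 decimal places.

Mean z̄ = (35.4 + 25.0 + 37.8 + 36.2 + 22.5 + 38.5)/6 = 32.5667
Deviations from mean: 2.8333, -7.5667, 5.2333, 3.6333, -10.0667, 5.9333
Σ(z_t−z̄)(z_{t+1}−z̄) = (-21.4389) + (-39.5989) + (19.0144) + (-36.5756) + (-59.7289) = -138.3278
Denominator Σ(z_t−z̄)² = 242.4133
r_1 = -138.3278 / 242.4133 = -0.571

-0.571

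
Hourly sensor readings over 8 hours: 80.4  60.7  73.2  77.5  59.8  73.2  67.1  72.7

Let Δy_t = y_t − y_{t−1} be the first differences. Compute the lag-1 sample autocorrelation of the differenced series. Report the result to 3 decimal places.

First differences Δy: -19.7, 12.5, 4.3, -17.7, 13.4, -6.1, 5.6
Mean of differences = -1.1000
Numerator Σ(Δy_t−Δȳ)(Δy_{t+1}−Δȳ) = -615.8600
Denominator Σ(Δy_t−Δȳ)² = 1115.7800
r_1(Δy) = -615.8600 / 1115.7800 = -0.552

-0.552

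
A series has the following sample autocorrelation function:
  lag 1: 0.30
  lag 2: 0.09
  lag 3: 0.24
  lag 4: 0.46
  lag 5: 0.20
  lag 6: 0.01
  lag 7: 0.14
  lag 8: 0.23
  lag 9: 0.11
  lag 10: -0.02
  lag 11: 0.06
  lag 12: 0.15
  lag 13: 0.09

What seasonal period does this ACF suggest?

The largest autocorrelation is r_4 = 0.46; the remaining lags stay at or below 0.30. The elevated value at lag 1 (0.30), dropping to 0.09 at lag 2, reflects decaying short-term dependence rather than seasonality.
The dominant spike at lag 4 indicates a seasonal period of 4.

4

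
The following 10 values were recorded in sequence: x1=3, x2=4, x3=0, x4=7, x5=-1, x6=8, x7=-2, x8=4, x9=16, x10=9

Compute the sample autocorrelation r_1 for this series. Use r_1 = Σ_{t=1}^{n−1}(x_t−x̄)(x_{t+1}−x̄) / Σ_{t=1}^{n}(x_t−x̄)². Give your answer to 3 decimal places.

-0.056

Mean x̄ = (3 + 4 + 0 + 7 − 1 + 8 − 2 + 4 + 16 + 9)/10 = 4.8000
Numerator Σ_{t=1}^{9}(x_t−x̄)(x_{t+1}−x̄) = -14.8400
Denominator Σ(x_t−x̄)² = 265.6000
r_1 = -14.8400 / 265.6000 = -0.056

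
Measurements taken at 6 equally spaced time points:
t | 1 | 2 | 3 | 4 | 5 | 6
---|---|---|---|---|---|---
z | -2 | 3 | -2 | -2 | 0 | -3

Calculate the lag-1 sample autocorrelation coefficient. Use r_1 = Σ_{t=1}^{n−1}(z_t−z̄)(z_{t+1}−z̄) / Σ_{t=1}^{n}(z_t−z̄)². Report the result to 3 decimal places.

-0.417

Mean z̄ = (-2 + 3 − 2 − 2 + 0 − 3)/6 = -1.0000
Σ(z_t−z̄)(z_{t+1}−z̄) = (-4.0000) + (-4.0000) + (1.0000) + (-1.0000) + (-2.0000) = -10.0000
Denominator Σ(z_t−z̄)² = 24.0000
r_1 = -10.0000 / 24.0000 = -0.417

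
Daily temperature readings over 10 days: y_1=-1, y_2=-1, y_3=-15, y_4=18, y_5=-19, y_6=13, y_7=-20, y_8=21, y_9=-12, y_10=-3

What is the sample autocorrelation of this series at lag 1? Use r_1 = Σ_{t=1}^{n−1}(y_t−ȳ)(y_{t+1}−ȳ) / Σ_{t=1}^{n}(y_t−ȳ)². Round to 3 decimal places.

Mean ȳ = (-1 − 1 − 15 + 18 − 19 + 13 − 20 + 21 − 12 − 3)/10 = -1.9000
Numerator Σ_{t=1}^{9}(y_t−ȳ)(y_{t+1}−ȳ) = -1771.1100
Denominator Σ(y_t−ȳ)² = 2038.9000
r_1 = -1771.1100 / 2038.9000 = -0.869

-0.869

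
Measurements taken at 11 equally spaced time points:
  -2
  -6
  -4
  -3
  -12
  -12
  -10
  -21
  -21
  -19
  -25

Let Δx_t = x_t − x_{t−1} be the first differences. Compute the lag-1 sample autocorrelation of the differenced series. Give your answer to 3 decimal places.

First differences Δx: -4, 2, 1, -9, 0, 2, -11, 0, 2, -6
Mean of differences = -2.3000
Numerator Σ(Δx_t−Δx̄)(Δx_{t+1}−Δx̄) = -84.1900
Denominator Σ(Δx_t−Δx̄)² = 214.1000
r_1(Δx) = -84.1900 / 214.1000 = -0.393

-0.393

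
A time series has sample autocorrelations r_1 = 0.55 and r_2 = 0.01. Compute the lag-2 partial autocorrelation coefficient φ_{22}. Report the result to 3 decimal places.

φ_{22} = (r_2 − r_1²) / (1 − r_1²)
r_1² = (0.55)² = 0.3025
Numerator = 0.01 − 0.3025 = -0.2925; denominator = 1 − 0.3025 = 0.6975
φ_{22} = -0.2925 / 0.6975 = -0.419

-0.419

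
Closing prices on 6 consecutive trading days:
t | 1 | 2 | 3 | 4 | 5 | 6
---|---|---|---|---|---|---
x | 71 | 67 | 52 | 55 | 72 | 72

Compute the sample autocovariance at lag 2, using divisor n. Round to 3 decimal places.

Mean x̄ = (71 + 67 + 52 + 55 + 72 + 72)/6 = 64.8333
Σ_{t=1}^{4}(x_t−x̄)(x_{t+2}−x̄) = -262.8889
γ_2 = -262.8889 / 6 = -43.815

-43.815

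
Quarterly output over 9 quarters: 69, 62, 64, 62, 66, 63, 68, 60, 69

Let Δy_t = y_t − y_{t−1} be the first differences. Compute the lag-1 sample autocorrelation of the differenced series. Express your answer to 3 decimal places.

First differences Δy: -7, 2, -2, 4, -3, 5, -8, 9
Mean of differences = 0.0000
Numerator Σ(Δy_t−Δȳ)(Δy_{t+1}−Δȳ) = -165.0000
Denominator Σ(Δy_t−Δȳ)² = 252.0000
r_1(Δy) = -165.0000 / 252.0000 = -0.655

-0.655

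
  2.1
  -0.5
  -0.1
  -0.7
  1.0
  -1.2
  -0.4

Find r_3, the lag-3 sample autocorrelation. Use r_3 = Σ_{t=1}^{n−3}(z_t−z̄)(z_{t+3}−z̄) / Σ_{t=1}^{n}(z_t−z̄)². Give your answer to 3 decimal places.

Mean z̄ = (2.1 − 0.5 − 0.1 − 0.7 + 1.0 − 1.2 − 0.4)/7 = 0.0286
Deviations from mean: 2.0714, -0.5286, -0.1286, -0.7286, 0.9714, -1.2286, -0.4286
Σ(z_t−z̄)(z_{t+3}−z̄) = (-1.5092) + (-0.5135) + (0.1580) + (0.3122) = -1.5524
Denominator Σ(z_t−z̄)² = 7.7543
r_3 = -1.5524 / 7.7543 = -0.200

-0.200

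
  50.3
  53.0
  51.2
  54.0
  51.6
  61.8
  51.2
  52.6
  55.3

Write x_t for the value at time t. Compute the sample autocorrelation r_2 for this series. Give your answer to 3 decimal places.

0.087

Mean x̄ = (50.3 + 53.0 + 51.2 + 54.0 + 51.6 + 61.8 + 51.2 + 52.6 + 55.3)/9 = 53.4444
Σ(x_t−x̄)(x_{t+2}−x̄) = (7.0575) + (-0.2469) + (4.1398) + (4.6420) + (4.1398) + (-7.0558) + (-4.1647) = 8.5116
Denominator Σ(x_t−x̄)² = 97.8422
r_2 = 8.5116 / 97.8422 = 0.087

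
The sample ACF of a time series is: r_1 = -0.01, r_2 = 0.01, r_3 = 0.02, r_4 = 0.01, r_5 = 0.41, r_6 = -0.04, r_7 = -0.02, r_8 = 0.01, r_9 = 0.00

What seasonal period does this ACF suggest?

5

The largest autocorrelation is r_5 = 0.41; the remaining lags stay at or below 0.02.
The dominant spike at lag 5 indicates a seasonal period of 5.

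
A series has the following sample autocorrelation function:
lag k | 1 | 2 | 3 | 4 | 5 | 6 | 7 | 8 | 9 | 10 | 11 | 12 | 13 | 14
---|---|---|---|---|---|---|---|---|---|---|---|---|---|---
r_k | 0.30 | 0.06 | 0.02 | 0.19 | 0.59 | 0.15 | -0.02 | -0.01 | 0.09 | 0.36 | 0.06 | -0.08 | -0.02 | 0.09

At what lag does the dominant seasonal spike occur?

5

The largest autocorrelation is r_5 = 0.59, with a weaker echo at lag 10 (0.36); the remaining lags stay at or below 0.30. The elevated value at lag 1 (0.30), dropping to 0.06 at lag 2, reflects decaying short-term dependence rather than seasonality.
The dominant spike at lag 5 indicates a seasonal period of 5.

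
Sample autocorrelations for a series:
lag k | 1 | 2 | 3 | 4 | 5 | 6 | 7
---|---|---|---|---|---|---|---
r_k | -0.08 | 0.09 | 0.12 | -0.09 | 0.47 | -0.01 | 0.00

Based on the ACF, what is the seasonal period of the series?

5

The largest autocorrelation is r_5 = 0.47; the remaining lags stay at or below 0.12.
The dominant spike at lag 5 indicates a seasonal period of 5.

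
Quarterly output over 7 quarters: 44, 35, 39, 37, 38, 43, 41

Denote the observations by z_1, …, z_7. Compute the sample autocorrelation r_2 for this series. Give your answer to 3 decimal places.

Mean z̄ = (44 + 35 + 39 + 37 + 38 + 43 + 41)/7 = 39.5714
Numerator Σ_{t=1}^{5}(z_t−z̄)(z_{t+2}−z̄) = -0.9388
Denominator Σ(z_t−z̄)² = 63.7143
r_2 = -0.9388 / 63.7143 = -0.015

-0.015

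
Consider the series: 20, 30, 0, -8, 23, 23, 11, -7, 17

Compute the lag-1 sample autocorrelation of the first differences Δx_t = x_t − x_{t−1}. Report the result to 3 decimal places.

-0.175

First differences Δx: 10, -30, -8, 31, 0, -12, -18, 24
Mean of differences = -0.3750
Numerator Σ(Δx_t−Δx̄)(Δx_{t+1}−Δx̄) = -538.0156
Denominator Σ(Δx_t−Δx̄)² = 3067.8750
r_1(Δx) = -538.0156 / 3067.8750 = -0.175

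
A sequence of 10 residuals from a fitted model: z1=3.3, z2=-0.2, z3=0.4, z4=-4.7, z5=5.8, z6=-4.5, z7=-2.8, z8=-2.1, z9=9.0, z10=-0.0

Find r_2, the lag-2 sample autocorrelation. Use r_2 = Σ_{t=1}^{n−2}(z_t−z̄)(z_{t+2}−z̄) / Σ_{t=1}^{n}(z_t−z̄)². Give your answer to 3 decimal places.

Mean z̄ = (3.3 − 0.2 + 0.4 − 4.7 + 5.8 − 4.5 − 2.8 − 2.1 + 9.0 − 0.0)/10 = 0.4200
Numerator Σ_{t=1}^{8}(z_t−z̄)(z_{t+2}−z̄) = -3.2948
Denominator Σ(z_t−z̄)² = 178.5560
r_2 = -3.2948 / 178.5560 = -0.018

-0.018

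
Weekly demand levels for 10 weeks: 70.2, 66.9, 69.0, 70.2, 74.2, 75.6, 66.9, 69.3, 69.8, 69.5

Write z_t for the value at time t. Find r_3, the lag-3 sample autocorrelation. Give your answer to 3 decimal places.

Mean z̄ = (70.2 + 66.9 + 69.0 + 70.2 + 74.2 + 75.6 + 66.9 + 69.3 + 69.8 + 69.5)/10 = 70.1600
Σ(z_t−z̄)(z_{t+3}−z̄) = (0.0016) + (-13.1704) + (-6.3104) + (-0.1304) + (-3.4744) + (-1.9584) + (2.1516) = -22.8908
Denominator Σ(z_t−z̄)² = 69.8240
r_3 = -22.8908 / 69.8240 = -0.328

-0.328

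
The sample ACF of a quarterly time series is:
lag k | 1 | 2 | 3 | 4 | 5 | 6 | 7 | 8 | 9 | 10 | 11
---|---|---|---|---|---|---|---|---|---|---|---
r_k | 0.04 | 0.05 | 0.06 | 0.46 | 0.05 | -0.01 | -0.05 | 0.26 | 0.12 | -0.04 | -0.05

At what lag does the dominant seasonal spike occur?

4

The largest autocorrelation is r_4 = 0.46, with a weaker echo at lag 8 (0.26); the remaining lags stay at or below 0.12.
The dominant spike at lag 4 indicates a seasonal period of 4.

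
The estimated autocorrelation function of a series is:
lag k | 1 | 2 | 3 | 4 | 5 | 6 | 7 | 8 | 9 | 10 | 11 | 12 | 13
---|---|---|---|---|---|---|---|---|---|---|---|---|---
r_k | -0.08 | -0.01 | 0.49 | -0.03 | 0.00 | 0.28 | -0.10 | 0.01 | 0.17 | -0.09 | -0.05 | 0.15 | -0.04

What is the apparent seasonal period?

The largest autocorrelation is r_3 = 0.49, with weaker echoes at lags 6 (0.28), 9 (0.17) and 12 (0.15); the remaining lags stay at or below 0.01.
The dominant spike at lag 3 indicates a seasonal period of 3.

3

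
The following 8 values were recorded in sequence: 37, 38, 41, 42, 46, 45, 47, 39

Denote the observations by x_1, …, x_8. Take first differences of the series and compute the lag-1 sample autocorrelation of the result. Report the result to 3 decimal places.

-0.154

First differences Δx: 1, 3, 1, 4, -1, 2, -8
Mean of differences = 0.2857
Numerator Σ(Δx_t−Δx̄)(Δx_{t+1}−Δx̄) = -14.6531
Denominator Σ(Δx_t−Δx̄)² = 95.4286
r_1(Δx) = -14.6531 / 95.4286 = -0.154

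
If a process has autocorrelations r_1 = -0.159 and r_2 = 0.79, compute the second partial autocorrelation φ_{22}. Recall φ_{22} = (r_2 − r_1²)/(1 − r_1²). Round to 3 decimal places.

0.785

φ_{22} = (r_2 − r_1²) / (1 − r_1²)
r_1² = (-0.159)² = 0.025281
Numerator = 0.79 − 0.0253 = 0.7647; denominator = 1 − 0.0253 = 0.9747
φ_{22} = 0.7647 / 0.9747 = 0.785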